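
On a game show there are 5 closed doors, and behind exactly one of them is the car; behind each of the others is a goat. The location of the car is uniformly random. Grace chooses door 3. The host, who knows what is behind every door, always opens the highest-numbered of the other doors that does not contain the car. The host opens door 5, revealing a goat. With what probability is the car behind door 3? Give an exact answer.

1/4

Consider each possible location of the car in turn.
If it is behind any of doors 1, 2, 3, and 4 (prior 1/5 each): door 5 is the highest-numbered option available, probability 1; weight (1/5)·1 = 1/5 each.
If it is behind door 5 (prior 1/5): the host opened door 5, so this case is ruled out; weight (1/5)·0 = 0.
The weights sum to 4/5.
So P(the car behind door 3 | the host opened door 5) = (1/5) / (4/5) = 1/4.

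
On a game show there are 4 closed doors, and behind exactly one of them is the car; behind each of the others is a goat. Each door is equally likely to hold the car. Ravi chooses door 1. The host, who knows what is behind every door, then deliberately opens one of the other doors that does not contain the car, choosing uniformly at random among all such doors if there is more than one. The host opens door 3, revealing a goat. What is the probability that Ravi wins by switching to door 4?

3/8

Apply Bayes' rule, conditioning on where the car actually is.
If it is behind door 1 (prior 1/4): the host has 3 equally likely choices, so probability 1/3; weight (1/4)·(1/3) = 1/12.
If it is behind either of doors 2 and 4 (prior 1/4 each): the host has 2 equally likely choices, so probability 1/2; weight (1/4)·(1/2) = 1/8 each.
If it is behind door 3 (prior 1/4): the host opened door 3, so this case is ruled out; weight (1/4)·0 = 0.
The weights sum to 1/3.
So P(the car behind door 4 | the host opened door 3) = (1/8) / (1/3) = 3/8.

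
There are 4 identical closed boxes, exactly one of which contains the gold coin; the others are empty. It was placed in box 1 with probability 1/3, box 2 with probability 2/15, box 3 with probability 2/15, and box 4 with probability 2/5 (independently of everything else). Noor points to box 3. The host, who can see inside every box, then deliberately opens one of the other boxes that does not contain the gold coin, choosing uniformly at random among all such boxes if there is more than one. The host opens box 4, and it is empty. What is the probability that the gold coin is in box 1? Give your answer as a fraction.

Apply Bayes' rule, conditioning on where the gold coin actually is.
If it is in box 1 (prior 1/3): the host has 2 equally likely choices, so probability 1/2; weight (1/3)·(1/2) = 1/6.
If it is in box 2 (prior 2/15): the host has 2 equally likely choices, so probability 1/2; weight (2/15)·(1/2) = 1/15.
If it is in box 3 (prior 2/15): the host has 3 equally likely choices, so probability 1/3; weight (2/15)·(1/3) = 2/45.
If it is in box 4 (prior 2/5): the host opened box 4, so this case is ruled out; weight (2/5)·0 = 0.
The weights sum to 5/18.
So P(the gold coin in box 1 | the host opened box 4) = (1/6) / (5/18) = 3/5.

3/5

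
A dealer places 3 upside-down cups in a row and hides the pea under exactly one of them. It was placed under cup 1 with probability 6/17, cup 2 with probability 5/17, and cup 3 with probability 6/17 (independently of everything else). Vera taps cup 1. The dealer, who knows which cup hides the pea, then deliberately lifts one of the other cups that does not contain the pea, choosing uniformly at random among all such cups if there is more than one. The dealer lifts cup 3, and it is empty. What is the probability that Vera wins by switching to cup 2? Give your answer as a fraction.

5/8

Condition on the true location of the pea.
If it is under cup 1 (prior 6/17): the dealer has 2 equally likely choices, so probability 1/2; weight (6/17)·(1/2) = 3/17.
If it is under cup 2 (prior 5/17): the dealer has no choice, probability 1; weight (5/17)·1 = 5/17.
If it is under cup 3 (prior 6/17): the dealer opened cup 3, so this case is ruled out; weight (6/17)·0 = 0.
The weights sum to 8/17.
So P(the pea under cup 2 | the dealer opened cup 3) = (5/17) / (8/17) = 5/8.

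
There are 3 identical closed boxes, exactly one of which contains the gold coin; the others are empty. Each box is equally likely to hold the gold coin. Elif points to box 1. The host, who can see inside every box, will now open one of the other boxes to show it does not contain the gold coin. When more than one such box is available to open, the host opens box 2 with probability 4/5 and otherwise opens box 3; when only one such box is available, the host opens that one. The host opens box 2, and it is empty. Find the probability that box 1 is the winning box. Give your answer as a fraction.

Apply Bayes' rule, conditioning on where the gold coin actually is.
If it is in box 1 (prior 1/3): box 2 is available, opened with probability 4/5; weight (1/3)·(4/5) = 4/15.
If it is in box 2 (prior 1/3): the host opened box 2, so this case is ruled out; weight (1/3)·0 = 0.
If it is in box 3 (prior 1/3): only box 2 is available, probability 1; weight (1/3)·1 = 1/3.
The weights sum to 3/5.
So P(the gold coin in box 1 | the host opened box 2) = (4/15) / (3/5) = 4/9.

4/9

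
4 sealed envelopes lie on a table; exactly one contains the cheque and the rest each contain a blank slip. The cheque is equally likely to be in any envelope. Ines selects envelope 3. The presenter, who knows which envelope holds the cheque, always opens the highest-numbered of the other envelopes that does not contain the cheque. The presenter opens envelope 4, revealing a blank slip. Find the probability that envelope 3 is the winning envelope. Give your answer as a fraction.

1/3

Apply Bayes' rule, conditioning on where the cheque actually is.
If it is in any of envelopes 1, 2, and 3 (prior 1/4 each): envelope 4 is the highest-numbered option available, probability 1; weight (1/4)·1 = 1/4 each.
If it is in envelope 4 (prior 1/4): the presenter opened envelope 4, so this case is ruled out; weight (1/4)·0 = 0.
The weights sum to 3/4.
So P(the cheque in envelope 3 | the presenter opened envelope 4) = (1/4) / (3/4) = 1/3.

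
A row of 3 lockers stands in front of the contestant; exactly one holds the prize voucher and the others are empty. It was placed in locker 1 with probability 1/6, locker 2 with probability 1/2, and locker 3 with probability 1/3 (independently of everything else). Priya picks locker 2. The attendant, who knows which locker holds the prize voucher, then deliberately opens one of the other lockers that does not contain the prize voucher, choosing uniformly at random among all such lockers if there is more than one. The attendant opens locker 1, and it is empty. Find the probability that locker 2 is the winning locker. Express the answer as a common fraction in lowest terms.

3/7

Apply Bayes' rule, conditioning on where the prize voucher actually is.
If it is in locker 1 (prior 1/6): the attendant opened locker 1, so this case is ruled out; weight (1/6)·0 = 0.
If it is in locker 2 (prior 1/2): the attendant has 2 equally likely choices, so probability 1/2; weight (1/2)·(1/2) = 1/4.
If it is in locker 3 (prior 1/3): the attendant has no choice, probability 1; weight (1/3)·1 = 1/3.
The weights sum to 7/12.
So P(the prize voucher in locker 2 | the attendant opened locker 1) = (1/4) / (7/12) = 3/7.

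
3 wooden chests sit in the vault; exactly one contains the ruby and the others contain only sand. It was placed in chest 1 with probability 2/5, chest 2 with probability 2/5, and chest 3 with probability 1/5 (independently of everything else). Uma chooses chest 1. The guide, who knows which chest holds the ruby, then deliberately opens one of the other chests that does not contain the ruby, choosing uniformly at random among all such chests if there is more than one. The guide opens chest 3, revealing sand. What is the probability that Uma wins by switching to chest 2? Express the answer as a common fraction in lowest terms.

2/3

Consider each possible location of the ruby in turn.
If it is in chest 1 (prior 2/5): the guide has 2 equally likely choices, so probability 1/2; weight (2/5)·(1/2) = 1/5.
If it is in chest 2 (prior 2/5): the guide has no choice, probability 1; weight (2/5)·1 = 2/5.
If it is in chest 3 (prior 1/5): the guide opened chest 3, so this case is ruled out; weight (1/5)·0 = 0.
The weights sum to 3/5.
So P(the ruby in chest 2 | the guide opened chest 3) = (2/5) / (3/5) = 2/3.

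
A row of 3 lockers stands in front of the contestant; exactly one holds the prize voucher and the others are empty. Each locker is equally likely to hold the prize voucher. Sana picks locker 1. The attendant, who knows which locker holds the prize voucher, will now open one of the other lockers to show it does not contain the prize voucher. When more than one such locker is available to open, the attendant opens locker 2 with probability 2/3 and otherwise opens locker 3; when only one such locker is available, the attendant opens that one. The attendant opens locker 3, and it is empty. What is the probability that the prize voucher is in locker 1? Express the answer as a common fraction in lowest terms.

Consider each possible location of the prize voucher in turn.
If it is in locker 1 (prior 1/3): locker 2 is available but not opened, probability 1/3; weight (1/3)·(1/3) = 1/9.
If it is in locker 2 (prior 1/3): only locker 3 is available, probability 1; weight (1/3)·1 = 1/3.
If it is in locker 3 (prior 1/3): the attendant opened locker 3, so this case is ruled out; weight (1/3)·0 = 0.
The weights sum to 4/9.
So P(the prize voucher in locker 1 | the attendant opened locker 3) = (1/9) / (4/9) = 1/4.

1/4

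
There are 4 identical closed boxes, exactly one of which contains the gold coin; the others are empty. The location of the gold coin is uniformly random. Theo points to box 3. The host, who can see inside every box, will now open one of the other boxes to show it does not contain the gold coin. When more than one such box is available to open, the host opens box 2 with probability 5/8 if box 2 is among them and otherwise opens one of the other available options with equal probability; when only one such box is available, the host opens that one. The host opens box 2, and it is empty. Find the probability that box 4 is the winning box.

1/3

Apply Bayes' rule, conditioning on where the gold coin actually is.
If it is in any of boxes 1, 3, and 4 (prior 1/4 each): box 2 is available, opened with probability 5/8; weight (1/4)·(5/8) = 5/32 each.
If it is in box 2 (prior 1/4): the host opened box 2, so this case is ruled out; weight (1/4)·0 = 0.
The weights sum to 15/32.
So P(the gold coin in box 4 | the host opened box 2) = (5/32) / (15/32) = 1/3.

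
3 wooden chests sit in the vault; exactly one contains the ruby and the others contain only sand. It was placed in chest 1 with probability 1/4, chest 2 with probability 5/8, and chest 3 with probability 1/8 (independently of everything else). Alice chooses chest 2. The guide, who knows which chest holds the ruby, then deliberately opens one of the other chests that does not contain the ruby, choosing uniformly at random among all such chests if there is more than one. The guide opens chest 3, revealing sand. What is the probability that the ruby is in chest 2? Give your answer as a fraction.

5/9

Condition on the true location of the ruby.
If it is in chest 1 (prior 1/4): the guide has no choice, probability 1; weight (1/4)·1 = 1/4.
If it is in chest 2 (prior 5/8): the guide has 2 equally likely choices, so probability 1/2; weight (5/8)·(1/2) = 5/16.
If it is in chest 3 (prior 1/8): the guide opened chest 3, so this case is ruled out; weight (1/8)·0 = 0.
The weights sum to 9/16.
So P(the ruby in chest 2 | the guide opened chest 3) = (5/16) / (9/16) = 5/9.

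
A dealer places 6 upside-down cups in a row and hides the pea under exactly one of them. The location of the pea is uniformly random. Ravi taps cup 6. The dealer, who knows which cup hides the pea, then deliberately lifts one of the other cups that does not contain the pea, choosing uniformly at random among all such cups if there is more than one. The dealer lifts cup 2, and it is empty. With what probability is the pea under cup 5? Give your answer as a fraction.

Consider each possible location of the pea in turn.
If it is under any of cups 1, 3, 4, and 5 (prior 1/6 each): the dealer has 4 equally likely choices, so probability 1/4; weight (1/6)·(1/4) = 1/24 each.
If it is under cup 2 (prior 1/6): the dealer opened cup 2, so this case is ruled out; weight (1/6)·0 = 0.
If it is under cup 6 (prior 1/6): the dealer has 5 equally likely choices, so probability 1/5; weight (1/6)·(1/5) = 1/30.
The weights sum to 1/5.
So P(the pea under cup 5 | the dealer opened cup 2) = (1/24) / (1/5) = 5/24.

5/24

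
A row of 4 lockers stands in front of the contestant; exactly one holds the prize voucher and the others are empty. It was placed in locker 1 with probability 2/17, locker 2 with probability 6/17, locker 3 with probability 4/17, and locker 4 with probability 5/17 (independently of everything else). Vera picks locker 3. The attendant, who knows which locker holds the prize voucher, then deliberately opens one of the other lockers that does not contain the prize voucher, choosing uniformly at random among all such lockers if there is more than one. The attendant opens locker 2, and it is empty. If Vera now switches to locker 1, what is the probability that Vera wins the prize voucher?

6/29

Apply Bayes' rule, conditioning on where the prize voucher actually is.
If it is in locker 1 (prior 2/17): the attendant has 2 equally likely choices, so probability 1/2; weight (2/17)·(1/2) = 1/17.
If it is in locker 2 (prior 6/17): the attendant opened locker 2, so this case is ruled out; weight (6/17)·0 = 0.
If it is in locker 3 (prior 4/17): the attendant has 3 equally likely choices, so probability 1/3; weight (4/17)·(1/3) = 4/51.
If it is in locker 4 (prior 5/17): the attendant has 2 equally likely choices, so probability 1/2; weight (5/17)·(1/2) = 5/34.
The weights sum to 29/102.
So P(the prize voucher in locker 1 | the attendant opened locker 2) = (1/17) / (29/102) = 6/29.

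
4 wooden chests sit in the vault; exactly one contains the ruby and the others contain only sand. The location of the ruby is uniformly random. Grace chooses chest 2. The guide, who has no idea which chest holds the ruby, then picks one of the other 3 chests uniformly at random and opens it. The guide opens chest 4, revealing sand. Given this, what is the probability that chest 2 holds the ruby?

Because the guide chose which chest to open without knowing where the ruby is, the choice is independent of the prize location. Learning that chest 4 does not hold the ruby simply rules out that one location and leaves the remaining 3 chests still equally likely by symmetry.
So P(the ruby in chest 2) = 1/3.

1/3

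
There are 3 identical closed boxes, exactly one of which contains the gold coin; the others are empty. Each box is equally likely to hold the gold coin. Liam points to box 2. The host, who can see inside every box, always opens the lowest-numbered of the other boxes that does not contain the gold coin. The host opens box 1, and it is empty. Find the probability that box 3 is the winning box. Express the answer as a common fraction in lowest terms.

Apply Bayes' rule, conditioning on where the gold coin actually is.
If it is in box 1 (prior 1/3): the host opened box 1, so this case is ruled out; weight (1/3)·0 = 0.
If it is in either of boxes 2 and 3 (prior 1/3 each): box 1 is the lowest-numbered option available, probability 1; weight (1/3)·1 = 1/3 each.
The weights sum to 2/3.
So P(the gold coin in box 3 | the host opened box 1) = (1/3) / (2/3) = 1/2.

1/2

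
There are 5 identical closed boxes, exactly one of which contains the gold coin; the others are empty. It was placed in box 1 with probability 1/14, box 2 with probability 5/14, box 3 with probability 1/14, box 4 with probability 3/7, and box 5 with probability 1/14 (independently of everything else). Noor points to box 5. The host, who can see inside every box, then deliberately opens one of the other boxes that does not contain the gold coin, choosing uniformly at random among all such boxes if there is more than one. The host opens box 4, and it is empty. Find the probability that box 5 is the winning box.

3/31

Condition on the true location of the gold coin.
If it is in either of boxes 1 and 3 (prior 1/14 each): the host has 3 equally likely choices, so probability 1/3; weight (1/14)·(1/3) = 1/42 each.
If it is in box 2 (prior 5/14): the host has 3 equally likely choices, so probability 1/3; weight (5/14)·(1/3) = 5/42.
If it is in box 4 (prior 3/7): the host opened box 4, so this case is ruled out; weight (3/7)·0 = 0.
If it is in box 5 (prior 1/14): the host has 4 equally likely choices, so probability 1/4; weight (1/14)·(1/4) = 1/56.
The weights sum to 31/168.
So P(the gold coin in box 5 | the host opened box 4) = (1/56) / (31/168) = 3/31.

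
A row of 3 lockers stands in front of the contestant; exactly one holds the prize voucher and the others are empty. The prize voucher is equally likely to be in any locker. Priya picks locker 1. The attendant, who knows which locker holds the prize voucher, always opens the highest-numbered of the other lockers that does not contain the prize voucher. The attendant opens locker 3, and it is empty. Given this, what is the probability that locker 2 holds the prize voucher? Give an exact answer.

Condition on the true location of the prize voucher.
If it is in either of lockers 1 and 2 (prior 1/3 each): locker 3 is the highest-numbered option available, probability 1; weight (1/3)·1 = 1/3 each.
If it is in locker 3 (prior 1/3): the attendant opened locker 3, so this case is ruled out; weight (1/3)·0 = 0.
The weights sum to 2/3.
So P(the prize voucher in locker 2 | the attendant opened locker 3) = (1/3) / (2/3) = 1/2.

1/2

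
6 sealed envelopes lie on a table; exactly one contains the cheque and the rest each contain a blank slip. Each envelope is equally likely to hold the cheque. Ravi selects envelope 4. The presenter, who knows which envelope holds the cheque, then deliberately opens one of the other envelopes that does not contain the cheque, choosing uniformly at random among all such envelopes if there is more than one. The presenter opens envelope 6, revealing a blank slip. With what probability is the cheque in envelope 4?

Condition on the true location of the cheque.
If it is in any of envelopes 1, 2, 3, and 5 (prior 1/6 each): the presenter has 4 equally likely choices, so probability 1/4; weight (1/6)·(1/4) = 1/24 each.
If it is in envelope 4 (prior 1/6): the presenter has 5 equally likely choices, so probability 1/5; weight (1/6)·(1/5) = 1/30.
If it is in envelope 6 (prior 1/6): the presenter opened envelope 6, so this case is ruled out; weight (1/6)·0 = 0.
The weights sum to 1/5.
So P(the cheque in envelope 4 | the presenter opened envelope 6) = (1/30) / (1/5) = 1/6.

1/6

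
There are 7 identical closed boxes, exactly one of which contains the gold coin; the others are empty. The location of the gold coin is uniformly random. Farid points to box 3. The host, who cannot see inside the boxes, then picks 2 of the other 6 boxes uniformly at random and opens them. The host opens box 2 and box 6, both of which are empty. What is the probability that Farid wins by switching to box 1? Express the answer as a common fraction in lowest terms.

Apply Bayes' rule, conditioning on where the gold coin actually is.
If it is in any of boxes 1, 3, 4, 5, and 7 (prior 1/7 each): the host picks exactly this set with probability 1/15 regardless, and none is the prize; weight (1/7)·(1/15) = 1/105 each.
If it is in either of boxes 2 and 6 (prior 1/7 each): that box was opened and seen not to hold the prize — ruled out; weight (1/7)·0 = 0 each.
The weights sum to 1/21.
So P(the gold coin in box 1 | the host opened box 2 and box 6) = (1/105) / (1/21) = 1/5.

1/5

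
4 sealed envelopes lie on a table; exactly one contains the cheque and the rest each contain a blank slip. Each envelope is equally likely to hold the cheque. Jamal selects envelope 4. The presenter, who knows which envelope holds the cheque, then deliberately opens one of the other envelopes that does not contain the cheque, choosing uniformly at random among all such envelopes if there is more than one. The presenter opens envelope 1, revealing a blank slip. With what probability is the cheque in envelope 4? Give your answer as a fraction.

1/4

Apply Bayes' rule, conditioning on where the cheque actually is.
If it is in envelope 1 (prior 1/4): the presenter opened envelope 1, so this case is ruled out; weight (1/4)·0 = 0.
If it is in either of envelopes 2 and 3 (prior 1/4 each): the presenter has 2 equally likely choices, so probability 1/2; weight (1/4)·(1/2) = 1/8 each.
If it is in envelope 4 (prior 1/4): the presenter has 3 equally likely choices, so probability 1/3; weight (1/4)·(1/3) = 1/12.
The weights sum to 1/3.
So P(the cheque in envelope 4 | the presenter opened envelope 1) = (1/12) / (1/3) = 1/4.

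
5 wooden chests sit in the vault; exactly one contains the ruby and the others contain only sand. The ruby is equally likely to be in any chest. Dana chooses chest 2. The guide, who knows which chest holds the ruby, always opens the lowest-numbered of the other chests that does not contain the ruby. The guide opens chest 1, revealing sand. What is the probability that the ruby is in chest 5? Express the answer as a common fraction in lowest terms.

Apply Bayes' rule, conditioning on where the ruby actually is.
If it is in chest 1 (prior 1/5): the guide opened chest 1, so this case is ruled out; weight (1/5)·0 = 0.
If it is in any of chests 2, 3, 4, and 5 (prior 1/5 each): chest 1 is the lowest-numbered option available, probability 1; weight (1/5)·1 = 1/5 each.
The weights sum to 4/5.
So P(the ruby in chest 5 | the guide opened chest 1) = (1/5) / (4/5) = 1/4.

1/4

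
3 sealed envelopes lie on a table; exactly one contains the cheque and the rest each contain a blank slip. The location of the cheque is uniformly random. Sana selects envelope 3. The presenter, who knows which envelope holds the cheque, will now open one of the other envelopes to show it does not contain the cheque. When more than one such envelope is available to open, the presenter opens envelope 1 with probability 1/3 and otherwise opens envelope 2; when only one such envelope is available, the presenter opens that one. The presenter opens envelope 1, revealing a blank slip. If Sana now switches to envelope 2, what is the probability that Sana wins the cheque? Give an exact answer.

Apply Bayes' rule, conditioning on where the cheque actually is.
If it is in envelope 1 (prior 1/3): the presenter opened envelope 1, so this case is ruled out; weight (1/3)·0 = 0.
If it is in envelope 2 (prior 1/3): only envelope 1 is available, probability 1; weight (1/3)·1 = 1/3.
If it is in envelope 3 (prior 1/3): envelope 1 is available, opened with probability 1/3; weight (1/3)·(1/3) = 1/9.
The weights sum to 4/9.
So P(the cheque in envelope 2 | the presenter opened envelope 1) = (1/3) / (4/9) = 3/4.

3/4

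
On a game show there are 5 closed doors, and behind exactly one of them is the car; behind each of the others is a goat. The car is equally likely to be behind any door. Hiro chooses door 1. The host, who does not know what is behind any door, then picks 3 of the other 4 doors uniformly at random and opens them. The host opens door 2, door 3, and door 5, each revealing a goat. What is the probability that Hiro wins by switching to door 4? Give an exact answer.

1/2

Consider each possible location of the car in turn.
If it is behind either of doors 1 and 4 (prior 1/5 each): the host picks exactly this set with probability 1/4 regardless, and none is the prize; weight (1/5)·(1/4) = 1/20 each.
If it is behind any of doors 2, 3, and 5 (prior 1/5 each): that door was opened and seen not to hold the prize — ruled out; weight (1/5)·0 = 0 each.
The weights sum to 1/10.
So P(the car behind door 4 | the host opened door 2, door 3, and door 5) = (1/20) / (1/10) = 1/2.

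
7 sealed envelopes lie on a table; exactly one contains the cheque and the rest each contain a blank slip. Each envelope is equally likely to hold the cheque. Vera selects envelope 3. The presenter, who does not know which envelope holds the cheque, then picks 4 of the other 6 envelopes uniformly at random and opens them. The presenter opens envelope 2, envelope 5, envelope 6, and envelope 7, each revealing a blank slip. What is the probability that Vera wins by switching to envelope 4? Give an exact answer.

Because the presenter chose which envelopes to open without knowing where the cheque is, the choice is independent of the prize location. Learning that none of the 4 opened envelopes holds the cheque simply rules out those 4 locations and leaves the remaining 3 envelopes still equally likely by symmetry.
So P(the cheque in envelope 4) = 1/3.

1/3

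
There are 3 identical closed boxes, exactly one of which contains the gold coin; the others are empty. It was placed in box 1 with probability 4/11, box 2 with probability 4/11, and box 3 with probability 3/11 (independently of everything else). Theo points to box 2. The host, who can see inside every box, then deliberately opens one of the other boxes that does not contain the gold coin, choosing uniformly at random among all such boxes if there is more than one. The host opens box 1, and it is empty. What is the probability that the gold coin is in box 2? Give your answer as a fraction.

2/5

Consider each possible location of the gold coin in turn.
If it is in box 1 (prior 4/11): the host opened box 1, so this case is ruled out; weight (4/11)·0 = 0.
If it is in box 2 (prior 4/11): the host has 2 equally likely choices, so probability 1/2; weight (4/11)·(1/2) = 2/11.
If it is in box 3 (prior 3/11): the host has no choice, probability 1; weight (3/11)·1 = 3/11.
The weights sum to 5/11.
So P(the gold coin in box 2 | the host opened box 1) = (2/11) / (5/11) = 2/5.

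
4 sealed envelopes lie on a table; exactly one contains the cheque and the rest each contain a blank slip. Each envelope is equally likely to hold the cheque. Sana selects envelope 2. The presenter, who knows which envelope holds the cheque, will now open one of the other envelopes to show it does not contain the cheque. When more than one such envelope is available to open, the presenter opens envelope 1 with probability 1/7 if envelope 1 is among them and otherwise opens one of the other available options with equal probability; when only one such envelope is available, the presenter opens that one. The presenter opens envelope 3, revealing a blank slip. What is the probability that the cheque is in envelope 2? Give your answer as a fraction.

6/25

Condition on the true location of the cheque.
If it is in envelope 1 (prior 1/4): envelope 1 holds the prize so is unavailable; the presenter chooses uniformly among the 2 others, probability 1/2; weight (1/4)·(1/2) = 1/8.
If it is in envelope 2 (prior 1/4): envelope 1 is available but not opened; envelope 3 gets probability (1 − 1/7)/2 = 3/7; weight (1/4)·(3/7) = 3/28.
If it is in envelope 3 (prior 1/4): the presenter opened envelope 3, so this case is ruled out; weight (1/4)·0 = 0.
If it is in envelope 4 (prior 1/4): envelope 1 is available but not opened, probability 6/7; weight (1/4)·(6/7) = 3/14.
The weights sum to 25/56.
So P(the cheque in envelope 2 | the presenter opened envelope 3) = (3/28) / (25/56) = 6/25.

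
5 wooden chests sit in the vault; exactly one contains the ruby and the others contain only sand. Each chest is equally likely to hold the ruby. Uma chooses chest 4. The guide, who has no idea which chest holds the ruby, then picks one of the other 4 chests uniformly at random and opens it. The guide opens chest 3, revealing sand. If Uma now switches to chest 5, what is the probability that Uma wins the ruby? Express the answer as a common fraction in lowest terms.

Condition on the true location of the ruby.
If it is in any of chests 1, 2, 4, and 5 (prior 1/5 each): the guide picks chest 3 with probability 1/4 regardless, and it is not the prize; weight (1/5)·(1/4) = 1/20 each.
If it is in chest 3 (prior 1/5): the guide opened chest 3, so this case is ruled out; weight (1/5)·0 = 0.
The weights sum to 1/5.
So P(the ruby in chest 5 | the guide opened chest 3) = (1/20) / (1/5) = 1/4.

1/4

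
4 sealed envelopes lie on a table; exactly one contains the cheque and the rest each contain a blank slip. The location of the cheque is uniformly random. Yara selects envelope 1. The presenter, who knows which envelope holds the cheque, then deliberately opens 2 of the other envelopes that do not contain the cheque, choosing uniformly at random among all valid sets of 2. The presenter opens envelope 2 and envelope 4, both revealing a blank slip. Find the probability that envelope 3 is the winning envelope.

Consider each possible location of the cheque in turn.
If it is in envelope 1 (prior 1/4): the presenter has 3 equally likely choices, so probability 1/3; weight (1/4)·(1/3) = 1/12.
If it is in either of envelopes 2 and 4 (prior 1/4 each): that envelope was opened and seen not to hold the prize — ruled out; weight (1/4)·0 = 0 each.
If it is in envelope 3 (prior 1/4): the presenter has no choice, probability 1; weight (1/4)·1 = 1/4.
The weights sum to 1/3.
So P(the cheque in envelope 3 | the presenter opened envelope 2 and envelope 4) = (1/4) / (1/3) = 3/4.

3/4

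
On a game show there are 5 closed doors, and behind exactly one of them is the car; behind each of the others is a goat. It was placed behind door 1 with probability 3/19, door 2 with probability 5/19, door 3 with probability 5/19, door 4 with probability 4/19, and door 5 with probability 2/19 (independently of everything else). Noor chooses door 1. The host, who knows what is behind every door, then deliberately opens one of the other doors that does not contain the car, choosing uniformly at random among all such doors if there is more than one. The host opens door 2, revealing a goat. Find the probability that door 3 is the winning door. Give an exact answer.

Consider each possible location of the car in turn.
If it is behind door 1 (prior 3/19): the host has 4 equally likely choices, so probability 1/4; weight (3/19)·(1/4) = 3/76.
If it is behind door 2 (prior 5/19): the host opened door 2, so this case is ruled out; weight (5/19)·0 = 0.
If it is behind door 3 (prior 5/19): the host has 3 equally likely choices, so probability 1/3; weight (5/19)·(1/3) = 5/57.
If it is behind door 4 (prior 4/19): the host has 3 equally likely choices, so probability 1/3; weight (4/19)·(1/3) = 4/57.
If it is behind door 5 (prior 2/19): the host has 3 equally likely choices, so probability 1/3; weight (2/19)·(1/3) = 2/57.
The weights sum to 53/228.
So P(the car behind door 3 | the host opened door 2) = (5/57) / (53/228) = 20/53.

20/53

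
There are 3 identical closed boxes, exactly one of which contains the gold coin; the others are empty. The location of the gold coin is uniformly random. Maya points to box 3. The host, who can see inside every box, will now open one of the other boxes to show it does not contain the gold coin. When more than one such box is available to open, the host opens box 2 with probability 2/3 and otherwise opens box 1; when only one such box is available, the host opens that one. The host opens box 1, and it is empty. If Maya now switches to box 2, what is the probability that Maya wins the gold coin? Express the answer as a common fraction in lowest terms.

3/4

Consider each possible location of the gold coin in turn.
If it is in box 1 (prior 1/3): the host opened box 1, so this case is ruled out; weight (1/3)·0 = 0.
If it is in box 2 (prior 1/3): only box 1 is available, probability 1; weight (1/3)·1 = 1/3.
If it is in box 3 (prior 1/3): box 2 is available but not opened, probability 1/3; weight (1/3)·(1/3) = 1/9.
The weights sum to 4/9.
So P(the gold coin in box 2 | the host opened box 1) = (1/3) / (4/9) = 3/4.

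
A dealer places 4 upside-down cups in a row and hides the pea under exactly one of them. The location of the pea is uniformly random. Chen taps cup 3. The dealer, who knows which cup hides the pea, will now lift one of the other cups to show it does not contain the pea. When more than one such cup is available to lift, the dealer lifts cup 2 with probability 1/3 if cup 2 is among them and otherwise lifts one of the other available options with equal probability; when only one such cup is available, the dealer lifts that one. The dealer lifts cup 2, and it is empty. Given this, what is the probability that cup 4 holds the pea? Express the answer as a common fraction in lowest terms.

1/3

Condition on the true location of the pea.
If it is under any of cups 1, 3, and 4 (prior 1/4 each): cup 2 is available, opened with probability 1/3; weight (1/4)·(1/3) = 1/12 each.
If it is under cup 2 (prior 1/4): the dealer opened cup 2, so this case is ruled out; weight (1/4)·0 = 0.
The weights sum to 1/4.
So P(the pea under cup 4 | the dealer opened cup 2) = (1/12) / (1/4) = 1/3.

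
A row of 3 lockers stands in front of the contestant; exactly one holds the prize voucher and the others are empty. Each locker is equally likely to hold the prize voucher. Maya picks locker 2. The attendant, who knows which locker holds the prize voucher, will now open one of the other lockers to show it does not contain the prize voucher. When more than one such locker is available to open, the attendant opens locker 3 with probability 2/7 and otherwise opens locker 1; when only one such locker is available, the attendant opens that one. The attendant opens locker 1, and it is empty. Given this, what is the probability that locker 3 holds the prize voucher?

Apply Bayes' rule, conditioning on where the prize voucher actually is.
If it is in locker 1 (prior 1/3): the attendant opened locker 1, so this case is ruled out; weight (1/3)·0 = 0.
If it is in locker 2 (prior 1/3): locker 3 is available but not opened, probability 5/7; weight (1/3)·(5/7) = 5/21.
If it is in locker 3 (prior 1/3): only locker 1 is available, probability 1; weight (1/3)·1 = 1/3.
The weights sum to 4/7.
So P(the prize voucher in locker 3 | the attendant opened locker 1) = (1/3) / (4/7) = 7/12.

7/12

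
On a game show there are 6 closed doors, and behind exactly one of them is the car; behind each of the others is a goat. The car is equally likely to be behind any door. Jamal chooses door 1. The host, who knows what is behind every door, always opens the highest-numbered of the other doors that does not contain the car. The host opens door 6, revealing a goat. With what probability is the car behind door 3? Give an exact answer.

Consider each possible location of the car in turn.
If it is behind any of doors 1, 2, 3, 4, and 5 (prior 1/6 each): door 6 is the highest-numbered option available, probability 1; weight (1/6)·1 = 1/6 each.
If it is behind door 6 (prior 1/6): the host opened door 6, so this case is ruled out; weight (1/6)·0 = 0.
The weights sum to 5/6.
So P(the car behind door 3 | the host opened door 6) = (1/6) / (5/6) = 1/5.

1/5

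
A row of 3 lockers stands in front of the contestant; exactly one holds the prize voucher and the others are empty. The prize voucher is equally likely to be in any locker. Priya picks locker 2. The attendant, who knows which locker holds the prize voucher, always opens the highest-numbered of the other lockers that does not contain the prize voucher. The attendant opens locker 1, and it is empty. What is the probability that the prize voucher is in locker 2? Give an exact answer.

Consider each possible location of the prize voucher in turn.
If it is in locker 1 (prior 1/3): the attendant opened locker 1, so this case is ruled out; weight (1/3)·0 = 0.
If it is in locker 2 (prior 1/3): the attendant would have opened locker 3 instead, probability 0; weight (1/3)·0 = 0.
If it is in locker 3 (prior 1/3): locker 1 is the highest-numbered option available, probability 1; weight (1/3)·1 = 1/3.
The weights sum to 1/3.
So P(the prize voucher in locker 2 | the attendant opened locker 1) = 0 / (1/3) = 0.

0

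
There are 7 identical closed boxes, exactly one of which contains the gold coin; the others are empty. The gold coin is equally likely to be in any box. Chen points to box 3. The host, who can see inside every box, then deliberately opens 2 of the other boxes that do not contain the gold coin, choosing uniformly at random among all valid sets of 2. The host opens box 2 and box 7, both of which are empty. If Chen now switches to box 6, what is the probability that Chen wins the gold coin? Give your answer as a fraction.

Apply Bayes' rule, conditioning on where the gold coin actually is.
If it is in any of boxes 1, 4, 5, and 6 (prior 1/7 each): the host has 10 equally likely choices, so probability 1/10; weight (1/7)·(1/10) = 1/70 each.
If it is in either of boxes 2 and 7 (prior 1/7 each): that box was opened and seen not to hold the prize — ruled out; weight (1/7)·0 = 0 each.
If it is in box 3 (prior 1/7): the host has 15 equally likely choices, so probability 1/15; weight (1/7)·(1/15) = 1/105.
The weights sum to 1/15.
So P(the gold coin in box 6 | the host opened box 2 and box 7) = (1/70) / (1/15) = 3/14.

3/14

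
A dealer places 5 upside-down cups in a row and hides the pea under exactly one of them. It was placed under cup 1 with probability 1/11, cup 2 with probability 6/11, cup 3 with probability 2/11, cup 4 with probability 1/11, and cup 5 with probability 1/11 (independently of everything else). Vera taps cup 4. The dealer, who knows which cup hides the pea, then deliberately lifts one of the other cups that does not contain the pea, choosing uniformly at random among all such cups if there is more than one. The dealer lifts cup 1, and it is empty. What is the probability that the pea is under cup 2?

8/13

Condition on the true location of the pea.
If it is under cup 1 (prior 1/11): the dealer opened cup 1, so this case is ruled out; weight (1/11)·0 = 0.
If it is under cup 2 (prior 6/11): the dealer has 3 equally likely choices, so probability 1/3; weight (6/11)·(1/3) = 2/11.
If it is under cup 3 (prior 2/11): the dealer has 3 equally likely choices, so probability 1/3; weight (2/11)·(1/3) = 2/33.
If it is under cup 4 (prior 1/11): the dealer has 4 equally likely choices, so probability 1/4; weight (1/11)·(1/4) = 1/44.
If it is under cup 5 (prior 1/11): the dealer has 3 equally likely choices, so probability 1/3; weight (1/11)·(1/3) = 1/33.
The weights sum to 13/44.
So P(the pea under cup 2 | the dealer opened cup 1) = (2/11) / (13/44) = 8/13.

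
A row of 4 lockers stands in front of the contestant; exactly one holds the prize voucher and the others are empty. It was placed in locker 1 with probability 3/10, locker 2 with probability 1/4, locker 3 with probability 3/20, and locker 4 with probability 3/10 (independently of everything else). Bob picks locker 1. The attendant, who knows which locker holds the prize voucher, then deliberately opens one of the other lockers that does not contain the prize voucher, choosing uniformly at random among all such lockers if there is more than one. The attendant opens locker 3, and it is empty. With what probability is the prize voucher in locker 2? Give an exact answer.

Consider each possible location of the prize voucher in turn.
If it is in locker 1 (prior 3/10): the attendant has 3 equally likely choices, so probability 1/3; weight (3/10)·(1/3) = 1/10.
If it is in locker 2 (prior 1/4): the attendant has 2 equally likely choices, so probability 1/2; weight (1/4)·(1/2) = 1/8.
If it is in locker 3 (prior 3/20): the attendant opened locker 3, so this case is ruled out; weight (3/20)·0 = 0.
If it is in locker 4 (prior 3/10): the attendant has 2 equally likely choices, so probability 1/2; weight (3/10)·(1/2) = 3/20.
The weights sum to 3/8.
So P(the prize voucher in locker 2 | the attendant opened locker 3) = (1/8) / (3/8) = 1/3.

1/3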